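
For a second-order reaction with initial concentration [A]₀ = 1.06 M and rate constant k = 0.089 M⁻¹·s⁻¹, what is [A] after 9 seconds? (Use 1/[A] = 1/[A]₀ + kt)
0.5733 M

1/[A] = 1/[A]₀ + k·t = 1/1.06 + (0.089)·(9) = 0.9434 + 0.8010 = 1.7444
[A] = 1/1.7444 = 0.5733 M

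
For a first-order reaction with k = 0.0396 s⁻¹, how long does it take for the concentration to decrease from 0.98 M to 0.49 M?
17.50 s

From ln[A] = ln[A]₀ - k·t: t = ln([A]₀/[A])/k = ln(0.98/0.49)/0.0396 = ln(2.0000)/0.0396 = 0.6931/0.0396 = 17.50 s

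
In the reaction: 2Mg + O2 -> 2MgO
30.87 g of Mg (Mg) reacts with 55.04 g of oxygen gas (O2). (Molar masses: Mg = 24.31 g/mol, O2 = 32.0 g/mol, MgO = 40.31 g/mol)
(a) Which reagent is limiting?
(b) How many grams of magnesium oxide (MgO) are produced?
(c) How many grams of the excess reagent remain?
(a) Mg, (b) 51.19 g, (c) 34.72 g

Moles of Mg = 30.87 g ÷ 24.31 g/mol = 1.26985 mol
Moles of O2 = 55.04 g ÷ 32.0 g/mol = 1.72 mol
Moles ÷ coefficient: Mg: 1.26985/2 = 0.6349, O2: 1.72/1 = 1.72
(a) Mg has the smaller value, so Mg is the limiting reagent.
(b) Moles of MgO = 1.26985 mol Mg × (2/2) = 1.26985 mol; mass = 1.26985 mol × 40.31 g/mol = 51.19 g
(c) O2 consumed = 1.26985 × (1/2) = 0.634924 mol; remaining = 1.72 − 0.634924 = 1.08508 mol; mass = 1.08508 mol × 32.0 g/mol = 34.72 g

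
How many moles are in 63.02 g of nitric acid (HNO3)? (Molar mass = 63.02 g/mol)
Moles = 63.02 g ÷ 63.02 g/mol = 1 mol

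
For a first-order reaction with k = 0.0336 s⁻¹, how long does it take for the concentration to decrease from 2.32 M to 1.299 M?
17.26 s

From ln[A] = ln[A]₀ - k·t: t = ln([A]₀/[A])/k = ln(2.32/1.299)/0.0336 = ln(1.7860)/0.0336 = 0.5800/0.0336 = 17.26 s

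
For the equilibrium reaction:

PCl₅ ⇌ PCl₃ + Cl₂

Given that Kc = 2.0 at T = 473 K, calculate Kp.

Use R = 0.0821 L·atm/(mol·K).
K_p = 77.6666

Δn = (moles gaseous products) − (moles gaseous reactants) = 1
T = 473 K; RT = 0.0821 × 473 = 38.8333
Kp = Kc·(RT)^Δn = 2.0 × (38.8333)^1 = 2.0 × 38.8333 = 77.6666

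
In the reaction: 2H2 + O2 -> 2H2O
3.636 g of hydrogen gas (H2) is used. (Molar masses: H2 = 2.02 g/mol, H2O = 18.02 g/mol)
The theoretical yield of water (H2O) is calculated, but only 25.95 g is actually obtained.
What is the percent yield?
Moles of H2 = 3.636 g ÷ 2.02 g/mol = 1.8 mol
Mole ratio: 2 mol H2O / 2 mol H2
Moles of H2O = 1.8 × (2/2) = 1.8 mol
Theoretical yield = 1.8 mol × 18.02 g/mol = 32.436 g
Actual yield = 25.95 g
Percent yield = (25.95 / 32.436) × 100% = 80.0%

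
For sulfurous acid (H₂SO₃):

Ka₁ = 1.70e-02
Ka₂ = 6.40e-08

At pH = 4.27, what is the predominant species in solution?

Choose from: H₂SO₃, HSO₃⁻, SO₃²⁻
HSO₃⁻

pKa1 = 1.77, pKa2 = 7.19. Each pKa is the crossover between adjacent species; pH = 4.27 lies in the region where HSO₃⁻ predominates.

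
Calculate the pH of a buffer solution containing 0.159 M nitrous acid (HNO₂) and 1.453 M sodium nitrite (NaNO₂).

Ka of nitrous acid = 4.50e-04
pH = 4.31

pKa = -log(4.50e-04) = 3.35. pH = pKa + log([A⁻]/[HA]) = 3.35 + log(1.453/0.159)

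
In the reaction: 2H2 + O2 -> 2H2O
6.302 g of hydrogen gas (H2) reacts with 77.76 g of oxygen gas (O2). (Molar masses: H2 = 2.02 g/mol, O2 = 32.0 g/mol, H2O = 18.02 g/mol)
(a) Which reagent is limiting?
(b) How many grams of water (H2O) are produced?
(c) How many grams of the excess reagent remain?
(a) H2, (b) 56.22 g, (c) 27.84 g

Moles of H2 = 6.302 g ÷ 2.02 g/mol = 3.1198 mol
Moles of O2 = 77.76 g ÷ 32.0 g/mol = 2.43 mol
Moles ÷ coefficient: H2: 3.1198/2 = 1.56, O2: 2.43/1 = 2.43
(a) H2 has the smaller value, so H2 is the limiting reagent.
(b) Moles of H2O = 3.1198 mol H2 × (2/2) = 3.1198 mol; mass = 3.1198 mol × 18.02 g/mol = 56.22 g
(c) O2 consumed = 3.1198 × (1/2) = 1.5599 mol; remaining = 2.43 − 1.5599 = 0.870099 mol; mass = 0.870099 mol × 32.0 g/mol = 27.84 g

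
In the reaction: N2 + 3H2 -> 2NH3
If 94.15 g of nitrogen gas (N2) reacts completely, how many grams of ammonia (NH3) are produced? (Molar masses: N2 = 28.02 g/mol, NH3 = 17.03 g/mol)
Moles of N2 = 94.15 g ÷ 28.02 g/mol = 3.3601 mol
Mole ratio: 2 mol NH3 / 1 mol N2
Moles of NH3 = 3.3601 × (2/1) = 6.7202 mol
Mass of NH3 = 6.7202 mol × 17.03 g/mol = 114.4 g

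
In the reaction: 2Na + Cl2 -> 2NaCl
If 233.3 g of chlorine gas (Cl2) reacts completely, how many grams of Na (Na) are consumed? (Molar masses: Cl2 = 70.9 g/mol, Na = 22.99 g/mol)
Moles of Cl2 = 233.3 g ÷ 70.9 g/mol = 3.29055 mol
Mole ratio: 2 mol Na / 1 mol Cl2
Moles of Na = 3.29055 × (2/1) = 6.5811 mol
Mass of Na = 6.5811 mol × 22.99 g/mol = 151.3 g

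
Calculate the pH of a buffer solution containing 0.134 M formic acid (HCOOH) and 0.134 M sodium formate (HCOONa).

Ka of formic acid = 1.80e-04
pH = 3.74

pKa = -log(1.80e-04) = 3.74. pH = pKa + log([A⁻]/[HA]) = 3.74 + log(0.134/0.134)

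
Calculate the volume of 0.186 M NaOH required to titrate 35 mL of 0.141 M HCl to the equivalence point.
V_{base} = 26.5 mL

At equivalence: moles acid = moles base.
moles HCl = 0.141 M × 0.035 L = 0.004935 mol
V_NaOH = 0.004935 mol ÷ 0.186 M = 0.02653 L = 26.5 mL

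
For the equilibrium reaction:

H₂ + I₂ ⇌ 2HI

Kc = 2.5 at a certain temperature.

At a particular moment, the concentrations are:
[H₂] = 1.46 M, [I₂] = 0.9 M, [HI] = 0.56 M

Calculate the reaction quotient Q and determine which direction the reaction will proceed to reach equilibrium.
Q = 0.239, Q < K, reaction proceeds forward (toward products)

Q = ([HI]^2) / ([H₂] × [I₂])
  = ((0.56)^2) / ((1.46)·(0.9)) = 0.3136/1.314 = 0.2387
Since Q = 0.2387 < Kc = 2.5, the reaction proceeds forward (toward products) to reach equilibrium.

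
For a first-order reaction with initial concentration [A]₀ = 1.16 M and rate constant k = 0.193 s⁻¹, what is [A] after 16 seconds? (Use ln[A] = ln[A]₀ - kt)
0.0529 M

ln[A] = ln[A]₀ - k·t = ln(1.16) - (0.193)·(16) = 0.1484 - 3.0880 = -2.9396
[A] = e^(-2.9396) = 0.0529 M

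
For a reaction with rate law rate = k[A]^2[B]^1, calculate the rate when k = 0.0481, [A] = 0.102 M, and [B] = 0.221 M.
0.0001106 M/s

rate = k·[A]^2·[B]^1 = 0.0481·(0.102)^2·(0.221)^1 = 0.0481·0.010404·0.221 = 0.0001106 M/s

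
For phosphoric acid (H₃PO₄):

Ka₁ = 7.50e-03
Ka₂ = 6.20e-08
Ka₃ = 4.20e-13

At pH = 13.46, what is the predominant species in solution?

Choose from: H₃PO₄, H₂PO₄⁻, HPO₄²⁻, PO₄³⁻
PO₄³⁻

pKa1 = 2.12, pKa2 = 7.21, pKa3 = 12.38. Each pKa is the crossover between adjacent species; pH = 13.46 lies in the region where PO₄³⁻ predominates.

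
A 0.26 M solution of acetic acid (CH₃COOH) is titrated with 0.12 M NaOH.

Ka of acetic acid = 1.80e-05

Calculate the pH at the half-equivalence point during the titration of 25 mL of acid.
pH = pKa = 4.74

At the half-equivalence point, [HA] = [A⁻], so by Henderson–Hasselbalch pH = pKa + log(1) = pKa.
pKa = −log(1.80e-05) = 4.74.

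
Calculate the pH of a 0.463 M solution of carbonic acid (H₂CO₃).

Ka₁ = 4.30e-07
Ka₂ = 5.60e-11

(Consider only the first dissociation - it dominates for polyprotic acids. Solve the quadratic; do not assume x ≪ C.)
pH = 3.35

x² + Ka₁·x − Ka₁·C = 0 with Ka₁ = 4.30e-07, C = 0.463.
x = (−Ka₁ + √(Ka₁² + 4·Ka₁·C))/2 = 4.4598e-04 M, so pH = 3.35.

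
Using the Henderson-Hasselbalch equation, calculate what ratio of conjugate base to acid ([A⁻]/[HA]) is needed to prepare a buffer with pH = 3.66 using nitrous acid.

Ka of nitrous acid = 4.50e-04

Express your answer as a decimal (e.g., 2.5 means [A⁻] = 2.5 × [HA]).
[A⁻]/[HA] = 2.057

pKa = −log(4.50e-04) = 3.3468. pH = pKa + log([A⁻]/[HA]). 3.66 = 3.3468 + log(ratio). log(ratio) = 3.66 − 3.3468 = 0.3132. ratio = 10^(0.3132) = 2.057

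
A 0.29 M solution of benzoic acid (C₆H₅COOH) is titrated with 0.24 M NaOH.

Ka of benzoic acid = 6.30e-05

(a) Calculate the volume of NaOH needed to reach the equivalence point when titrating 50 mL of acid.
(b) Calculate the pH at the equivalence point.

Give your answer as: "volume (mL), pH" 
V = 60.4 mL, pH = 8.66

(a) At equivalence: moles acid = moles base.
moles acid = 0.29 × 0.05 = 0.0145 mol; V_NaOH = 0.0145/0.24 = 0.06042 L = 60.4 mL.
(b) At equivalence, all acid → conjugate base A⁻ at [A⁻] = 0.0145/0.1104 = 0.1313 M.
Kb = Kw/Ka = 1.0e-14/6.30e-05 = 1.587e-10; [OH⁻] = √(Kb·[A⁻]) = 4.566e-06; pOH = 5.34; pH = 14 − pOH = 8.66.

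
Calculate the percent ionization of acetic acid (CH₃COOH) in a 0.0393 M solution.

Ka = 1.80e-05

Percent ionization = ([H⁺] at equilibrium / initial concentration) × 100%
Percent ionization = 2.12%

Let x = [H⁺]. Ka = x²/(C - x) ⇒ x² + (1.80e-05)x - (1.80e-05)(0.0393) = 0. x = 8.3212e-04. Percent = (8.3212e-04/0.0393) × 100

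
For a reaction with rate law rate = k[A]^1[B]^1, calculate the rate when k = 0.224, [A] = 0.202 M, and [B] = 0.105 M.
0.004751 M/s

rate = k·[A]^1·[B]^1 = 0.224·(0.202)^1·(0.105)^1 = 0.224·0.202·0.105 = 0.004751 M/s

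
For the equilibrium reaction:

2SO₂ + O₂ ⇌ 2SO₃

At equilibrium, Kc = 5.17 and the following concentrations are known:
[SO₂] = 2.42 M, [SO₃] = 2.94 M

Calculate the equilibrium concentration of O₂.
[O₂] = 0.2855 M

Kc = ([SO₃]^2) / ([SO₂]^2 × [O₂]) = 5.17
[O₂]^1 = (product terms)/(Kc · other reactant terms) = 8.6436 / (5.17 · 5.8564) = 0.28548
[O₂] = 0.2855 M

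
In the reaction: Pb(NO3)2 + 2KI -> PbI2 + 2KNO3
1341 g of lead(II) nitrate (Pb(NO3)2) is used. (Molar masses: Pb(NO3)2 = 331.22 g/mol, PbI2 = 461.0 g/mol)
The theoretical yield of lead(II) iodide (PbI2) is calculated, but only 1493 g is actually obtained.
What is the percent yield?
Moles of Pb(NO3)2 = 1341 g ÷ 331.22 g/mol = 4.04867 mol
Mole ratio: 1 mol PbI2 / 1 mol Pb(NO3)2
Moles of PbI2 = 4.04867 × (1/1) = 4.04867 mol
Theoretical yield = 4.04867 mol × 461.0 g/mol = 1866.4 g
Actual yield = 1493 g
Percent yield = (1493 / 1866.4) × 100% = 80.0%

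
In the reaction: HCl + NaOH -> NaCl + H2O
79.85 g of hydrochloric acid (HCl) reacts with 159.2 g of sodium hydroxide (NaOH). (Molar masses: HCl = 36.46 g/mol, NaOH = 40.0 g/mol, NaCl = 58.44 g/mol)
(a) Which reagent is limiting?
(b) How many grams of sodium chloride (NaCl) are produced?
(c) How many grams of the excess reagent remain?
(a) HCl, (b) 128 g, (c) 71.6 g

Moles of HCl = 79.85 g ÷ 36.46 g/mol = 2.19007 mol
Moles of NaOH = 159.2 g ÷ 40.0 g/mol = 3.98 mol
Moles ÷ coefficient: HCl: 2.19007/1 = 2.19, NaOH: 3.98/1 = 3.98
(a) HCl has the smaller value, so HCl is the limiting reagent.
(b) Moles of NaCl = 2.19007 mol HCl × (1/1) = 2.19007 mol; mass = 2.19007 mol × 58.44 g/mol = 128 g
(c) NaOH consumed = 2.19007 × (1/1) = 2.19007 mol; remaining = 3.98 − 2.19007 = 1.78993 mol; mass = 1.78993 mol × 40.0 g/mol = 71.6 g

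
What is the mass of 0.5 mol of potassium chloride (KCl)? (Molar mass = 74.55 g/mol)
Mass = 0.5 mol × 74.55 g/mol = 37.27 g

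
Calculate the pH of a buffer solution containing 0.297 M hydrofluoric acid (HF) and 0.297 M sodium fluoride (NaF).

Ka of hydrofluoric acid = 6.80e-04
pH = 3.17

pKa = -log(6.80e-04) = 3.17. pH = pKa + log([A⁻]/[HA]) = 3.17 + log(0.297/0.297)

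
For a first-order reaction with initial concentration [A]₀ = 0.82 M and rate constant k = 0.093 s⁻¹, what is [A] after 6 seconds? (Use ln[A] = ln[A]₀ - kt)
0.4693 M

ln[A] = ln[A]₀ - k·t = ln(0.82) - (0.093)·(6) = -0.1985 - 0.5580 = -0.7565
[A] = e^(-0.7565) = 0.4693 M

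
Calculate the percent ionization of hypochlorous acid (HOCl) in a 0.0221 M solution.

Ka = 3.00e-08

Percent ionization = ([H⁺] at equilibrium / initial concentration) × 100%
Percent ionization = 0.116%

Let x = [H⁺]. Ka = x²/(C - x) ⇒ x² + (3.00e-08)x - (3.00e-08)(0.0221) = 0. x = 2.5734e-05. Percent = (2.5734e-05/0.0221) × 100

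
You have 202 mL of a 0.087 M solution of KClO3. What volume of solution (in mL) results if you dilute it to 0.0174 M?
Using M₁V₁ = M₂V₂:
0.087 × 202 = 0.0174 × V₂
V₂ = (0.087 × 202) / 0.0174 = 1010 mL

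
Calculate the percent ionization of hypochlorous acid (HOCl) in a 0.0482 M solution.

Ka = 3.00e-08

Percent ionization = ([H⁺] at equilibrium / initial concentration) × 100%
Percent ionization = 0.0789%

Let x = [H⁺]. Ka = x²/(C - x) ⇒ x² + (3.00e-08)x - (3.00e-08)(0.0482) = 0. x = 3.8011e-05. Percent = (3.8011e-05/0.0482) × 100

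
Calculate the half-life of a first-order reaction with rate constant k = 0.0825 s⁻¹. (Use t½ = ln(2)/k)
8.40 s

t½ = ln(2)/k = 0.6931/0.0825 = 8.40 s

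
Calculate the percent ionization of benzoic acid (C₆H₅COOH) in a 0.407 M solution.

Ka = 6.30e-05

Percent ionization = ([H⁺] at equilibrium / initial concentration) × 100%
Percent ionization = 1.24%

Let x = [H⁺]. Ka = x²/(C - x) ⇒ x² + (6.30e-05)x - (6.30e-05)(0.407) = 0. x = 5.0323e-03. Percent = (5.0323e-03/0.407) × 100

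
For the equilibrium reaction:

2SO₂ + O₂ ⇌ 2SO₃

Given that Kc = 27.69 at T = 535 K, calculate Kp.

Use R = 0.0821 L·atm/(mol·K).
K_p = 0.6304

Δn = (moles gaseous products) − (moles gaseous reactants) = -1
T = 535 K; RT = 0.0821 × 535 = 43.9235
Kp = Kc·(RT)^Δn = 27.69 × (43.9235)^-1 = 27.69 × 0.0227669 = 0.6304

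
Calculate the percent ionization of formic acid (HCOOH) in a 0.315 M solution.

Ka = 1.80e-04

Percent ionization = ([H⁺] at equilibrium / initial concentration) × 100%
Percent ionization = 2.36%

Let x = [H⁺]. Ka = x²/(C - x) ⇒ x² + (1.80e-04)x - (1.80e-04)(0.315) = 0. x = 7.4405e-03. Percent = (7.4405e-03/0.315) × 100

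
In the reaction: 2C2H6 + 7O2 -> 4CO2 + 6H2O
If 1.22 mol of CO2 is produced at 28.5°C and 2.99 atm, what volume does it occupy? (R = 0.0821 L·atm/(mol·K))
T = 28.5°C + 273.15 = 301.65 K
V = nRT/P = (1.22 × 0.0821 × 301.65) / 2.99
V = 10.10 L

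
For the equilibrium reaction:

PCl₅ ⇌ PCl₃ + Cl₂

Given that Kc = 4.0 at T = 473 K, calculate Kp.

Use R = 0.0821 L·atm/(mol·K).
K_p = 155.3332

Δn = (moles gaseous products) − (moles gaseous reactants) = 1
T = 473 K; RT = 0.0821 × 473 = 38.8333
Kp = Kc·(RT)^Δn = 4.0 × (38.8333)^1 = 4.0 × 38.8333 = 155.3332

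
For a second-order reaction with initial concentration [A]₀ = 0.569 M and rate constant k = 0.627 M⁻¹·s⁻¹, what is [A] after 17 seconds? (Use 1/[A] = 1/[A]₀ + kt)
0.0805 M

1/[A] = 1/[A]₀ + k·t = 1/0.569 + (0.627)·(17) = 1.7575 + 10.6590 = 12.4165
[A] = 1/12.4165 = 0.0805 M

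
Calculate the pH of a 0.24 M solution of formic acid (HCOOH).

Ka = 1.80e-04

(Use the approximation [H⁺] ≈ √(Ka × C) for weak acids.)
pH = 2.18

[H⁺] = √(Ka × C) = √(1.80e-04 × 0.24) = 6.5727e-03. pH = -log(6.5727e-03)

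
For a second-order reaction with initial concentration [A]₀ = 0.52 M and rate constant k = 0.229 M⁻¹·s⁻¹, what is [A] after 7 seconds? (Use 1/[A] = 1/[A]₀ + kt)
0.2836 M

1/[A] = 1/[A]₀ + k·t = 1/0.52 + (0.229)·(7) = 1.9231 + 1.6030 = 3.5261
[A] = 1/3.5261 = 0.2836 M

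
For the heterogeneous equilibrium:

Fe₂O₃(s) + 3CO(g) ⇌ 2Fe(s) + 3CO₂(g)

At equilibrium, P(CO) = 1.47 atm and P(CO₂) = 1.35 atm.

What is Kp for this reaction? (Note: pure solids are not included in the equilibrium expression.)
K_p = 0.775

Solids (Fe₂O₃, Fe) are excluded.
Kp = P(CO₂)³/P(CO)³ = (1.35)³/(1.47)³ = 2.46/3.177 = 0.775.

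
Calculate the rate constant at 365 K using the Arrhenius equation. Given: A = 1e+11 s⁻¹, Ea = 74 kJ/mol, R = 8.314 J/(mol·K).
2.57e+00 s⁻¹

k = A·exp(-Ea/(R·T)) = 1e+11·exp(-74000/(8.314·365)) = 1e+11·exp(-24.3853) = 1e+11·2.5679e-11 = 2.57e+00 s⁻¹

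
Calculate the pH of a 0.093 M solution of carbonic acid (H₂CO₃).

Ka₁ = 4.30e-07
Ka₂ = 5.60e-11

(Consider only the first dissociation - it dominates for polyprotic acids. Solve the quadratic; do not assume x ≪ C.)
pH = 3.70

x² + Ka₁·x − Ka₁·C = 0 with Ka₁ = 4.30e-07, C = 0.093.
x = (−Ka₁ + √(Ka₁² + 4·Ka₁·C))/2 = 1.9976e-04 M, so pH = 3.70.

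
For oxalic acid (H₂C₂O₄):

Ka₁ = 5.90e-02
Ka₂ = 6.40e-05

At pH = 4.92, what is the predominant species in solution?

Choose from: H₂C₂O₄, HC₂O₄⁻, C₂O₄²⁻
C₂O₄²⁻

pKa1 = 1.23, pKa2 = 4.19. Each pKa is the crossover between adjacent species; pH = 4.92 lies in the region where C₂O₄²⁻ predominates.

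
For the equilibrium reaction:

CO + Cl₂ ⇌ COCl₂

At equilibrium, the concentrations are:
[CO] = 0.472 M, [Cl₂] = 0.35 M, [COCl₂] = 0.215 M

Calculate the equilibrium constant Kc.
K_c = 1.3015

Kc = ([COCl₂]) / ([CO] × [Cl₂])
   = ((0.215)) / ((0.472)·(0.35))
   = 0.215 / 0.1652 = 1.3015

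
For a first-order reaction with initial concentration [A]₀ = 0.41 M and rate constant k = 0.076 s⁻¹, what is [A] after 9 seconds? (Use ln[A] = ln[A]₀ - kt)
0.2069 M

ln[A] = ln[A]₀ - k·t = ln(0.41) - (0.076)·(9) = -0.8916 - 0.6840 = -1.5756
[A] = e^(-1.5756) = 0.2069 M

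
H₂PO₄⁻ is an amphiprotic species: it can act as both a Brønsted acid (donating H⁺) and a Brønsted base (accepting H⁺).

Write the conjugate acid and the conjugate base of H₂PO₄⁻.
Conjugate acid: H₃PO₄, Conjugate base: HPO₄²⁻

As an acid: H₂PO₄⁻ → H⁺ + HPO₄²⁻, so the conjugate base is HPO₄²⁻.
As a base: H₂PO₄⁻ + H⁺ → H₃PO₄, so the conjugate acid is H₃PO₄.

Conjugate acid-base pairs differ by one H⁺. Ka × Kb = Kw for a conjugate pair.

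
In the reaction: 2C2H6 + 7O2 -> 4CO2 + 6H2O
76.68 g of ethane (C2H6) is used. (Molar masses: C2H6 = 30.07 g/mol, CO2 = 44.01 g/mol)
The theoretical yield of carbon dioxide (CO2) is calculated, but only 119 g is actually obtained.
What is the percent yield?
Moles of C2H6 = 76.68 g ÷ 30.07 g/mol = 2.55005 mol
Mole ratio: 4 mol CO2 / 2 mol C2H6
Moles of CO2 = 2.55005 × (4/2) = 5.1001 mol
Theoretical yield = 5.1001 mol × 44.01 g/mol = 224.46 g
Actual yield = 119 g
Percent yield = (119 / 224.46) × 100% = 53.0%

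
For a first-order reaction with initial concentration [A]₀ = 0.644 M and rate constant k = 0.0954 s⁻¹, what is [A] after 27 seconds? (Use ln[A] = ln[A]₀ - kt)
0.0490 M

ln[A] = ln[A]₀ - k·t = ln(0.644) - (0.0954)·(27) = -0.4401 - 2.5758 = -3.0159
[A] = e^(-3.0159) = 0.0490 M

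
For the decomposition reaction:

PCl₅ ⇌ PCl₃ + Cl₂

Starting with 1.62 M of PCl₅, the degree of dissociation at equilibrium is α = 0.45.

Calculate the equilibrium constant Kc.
K_c = 0.5965

x = α·[A]₀ = 0.45 × 1.62 = 0.729 M dissociated.
At eq: [PCl₅] = 1.62 − 0.729 = 0.891 M; [PCl₃] = [Cl₂] = x = 0.729 M.
Kc = [PCl₃][Cl₂]/[PCl₅] = (0.729)²/0.891 = 0.5965.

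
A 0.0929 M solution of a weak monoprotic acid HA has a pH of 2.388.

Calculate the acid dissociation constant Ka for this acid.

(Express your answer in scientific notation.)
K_a = 1.89e-04

[H⁺] = 10^(−pH) = 10^(−2.388) = 4.093e-03 M. For HA ⇌ H⁺ + A⁻, Ka = x²/(C − x) = (4.093e-03)²/(0.0929 − 4.093e-03) = 1.89e-04.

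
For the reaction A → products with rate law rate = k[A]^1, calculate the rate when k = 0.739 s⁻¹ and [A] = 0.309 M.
0.2284 M/s

rate = k·[A]^1 = 0.739·(0.309)^1 = 0.739·0.309 = 0.2284 M/s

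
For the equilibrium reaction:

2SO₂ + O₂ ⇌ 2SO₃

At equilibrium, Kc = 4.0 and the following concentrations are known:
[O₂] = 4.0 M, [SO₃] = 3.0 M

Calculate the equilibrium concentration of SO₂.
[SO₂] = 0.7500 M

Kc = ([SO₃]^2) / ([SO₂]^2 × [O₂]) = 4.0
[SO₂]^2 = (product terms)/(Kc · other reactant terms) = 9 / (4.0 · 4) = 0.5625
[SO₂] = (0.5625)^(1/2) = 0.7500 M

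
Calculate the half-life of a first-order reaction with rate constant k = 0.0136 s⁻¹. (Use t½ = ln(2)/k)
50.97 s

t½ = ln(2)/k = 0.6931/0.0136 = 50.97 s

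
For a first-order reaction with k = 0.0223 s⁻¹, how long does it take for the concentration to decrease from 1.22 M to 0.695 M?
25.23 s

From ln[A] = ln[A]₀ - k·t: t = ln([A]₀/[A])/k = ln(1.22/0.695)/0.0223 = ln(1.7554)/0.0223 = 0.5627/0.0223 = 25.23 s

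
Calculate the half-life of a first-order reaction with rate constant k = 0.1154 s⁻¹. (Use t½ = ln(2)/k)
6.01 s

t½ = ln(2)/k = 0.6931/0.1154 = 6.01 s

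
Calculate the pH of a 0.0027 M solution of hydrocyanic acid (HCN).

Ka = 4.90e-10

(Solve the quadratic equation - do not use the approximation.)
pH = 5.94

x² + Ka×x - Ka×C = 0. Using quadratic formula: [H⁺] = 1.1500e-06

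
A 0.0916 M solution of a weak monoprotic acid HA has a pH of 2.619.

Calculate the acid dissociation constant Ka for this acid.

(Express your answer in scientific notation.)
K_a = 6.48e-05

[H⁺] = 10^(−pH) = 10^(−2.619) = 2.404e-03 M. For HA ⇌ H⁺ + A⁻, Ka = x²/(C − x) = (2.404e-03)²/(0.0916 − 2.404e-03) = 6.48e-05.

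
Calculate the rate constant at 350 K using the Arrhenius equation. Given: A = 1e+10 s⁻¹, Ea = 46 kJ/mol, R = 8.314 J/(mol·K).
1.36e+03 s⁻¹

k = A·exp(-Ea/(R·T)) = 1e+10·exp(-46000/(8.314·350)) = 1e+10·exp(-15.8081) = 1e+10·1.3634e-07 = 1.36e+03 s⁻¹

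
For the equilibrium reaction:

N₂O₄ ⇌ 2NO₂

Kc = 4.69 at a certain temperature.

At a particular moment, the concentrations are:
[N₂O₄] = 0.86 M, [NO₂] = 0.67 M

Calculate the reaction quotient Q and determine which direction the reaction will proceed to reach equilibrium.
Q = 0.522, Q < K, reaction proceeds forward (toward products)

Q = ([NO₂]^2) / ([N₂O₄])
  = ((0.67)^2) / ((0.86)) = 0.4489/0.86 = 0.522
Since Q = 0.522 < Kc = 4.69, the reaction proceeds forward (toward products) to reach equilibrium.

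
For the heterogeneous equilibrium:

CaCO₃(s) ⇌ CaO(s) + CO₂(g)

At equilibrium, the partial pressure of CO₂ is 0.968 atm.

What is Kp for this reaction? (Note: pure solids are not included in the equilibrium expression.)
K_p = 0.968

Solids (CaCO₃, CaO) have activity 1 and are excluded.
Kp = P(CO₂) = 0.968.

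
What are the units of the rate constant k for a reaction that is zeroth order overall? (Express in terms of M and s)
M·s⁻¹

For an n-th order reaction, rate = k·[A]^n has units M/s, so k has units (M/s)/M^n = M^(1-n)·s⁻¹. With n = 0: units = M^(1)·s⁻¹ = M·s⁻¹.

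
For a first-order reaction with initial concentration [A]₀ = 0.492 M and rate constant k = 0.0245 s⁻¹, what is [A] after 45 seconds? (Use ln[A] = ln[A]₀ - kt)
0.1634 M

ln[A] = ln[A]₀ - k·t = ln(0.492) - (0.0245)·(45) = -0.7093 - 1.1025 = -1.8118
[A] = e^(-1.8118) = 0.1634 M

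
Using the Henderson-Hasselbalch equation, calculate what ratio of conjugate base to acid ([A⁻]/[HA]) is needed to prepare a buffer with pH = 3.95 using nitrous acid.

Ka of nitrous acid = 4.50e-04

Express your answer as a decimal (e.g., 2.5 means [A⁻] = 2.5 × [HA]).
[A⁻]/[HA] = 4.011

pKa = −log(4.50e-04) = 3.3468. pH = pKa + log([A⁻]/[HA]). 3.95 = 3.3468 + log(ratio). log(ratio) = 3.95 − 3.3468 = 0.6032. ratio = 10^(0.6032) = 4.011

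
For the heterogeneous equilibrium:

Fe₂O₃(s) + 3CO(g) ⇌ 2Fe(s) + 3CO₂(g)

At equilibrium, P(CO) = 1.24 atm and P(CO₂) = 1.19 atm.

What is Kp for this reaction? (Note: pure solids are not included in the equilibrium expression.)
K_p = 0.884

Solids (Fe₂O₃, Fe) are excluded.
Kp = P(CO₂)³/P(CO)³ = (1.19)³/(1.24)³ = 1.685/1.907 = 0.884.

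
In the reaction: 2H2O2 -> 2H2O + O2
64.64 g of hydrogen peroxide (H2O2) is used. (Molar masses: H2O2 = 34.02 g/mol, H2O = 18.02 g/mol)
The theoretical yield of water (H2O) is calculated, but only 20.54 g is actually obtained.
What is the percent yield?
Moles of H2O2 = 64.64 g ÷ 34.02 g/mol = 1.90006 mol
Mole ratio: 2 mol H2O / 2 mol H2O2
Moles of H2O = 1.90006 × (2/2) = 1.90006 mol
Theoretical yield = 1.90006 mol × 18.02 g/mol = 34.239 g
Actual yield = 20.54 g
Percent yield = (20.54 / 34.239) × 100% = 60.0%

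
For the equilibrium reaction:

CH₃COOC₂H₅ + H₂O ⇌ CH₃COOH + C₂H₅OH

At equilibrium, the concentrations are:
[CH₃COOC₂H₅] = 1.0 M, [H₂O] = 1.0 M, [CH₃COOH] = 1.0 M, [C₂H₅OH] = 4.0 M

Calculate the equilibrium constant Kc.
K_c = 4.0000

Kc = ([CH₃COOH] × [C₂H₅OH]) / ([CH₃COOC₂H₅] × [H₂O])
   = ((1.0)·(4.0)) / ((1.0)·(1.0))
   = 4 / 1 = 4.0000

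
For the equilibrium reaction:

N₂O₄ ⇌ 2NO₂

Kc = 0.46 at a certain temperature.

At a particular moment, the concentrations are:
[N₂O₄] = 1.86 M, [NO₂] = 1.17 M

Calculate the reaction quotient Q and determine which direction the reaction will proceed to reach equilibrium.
Q = 0.736, Q > K, reaction proceeds reverse (toward reactants)

Q = ([NO₂]^2) / ([N₂O₄])
  = ((1.17)^2) / ((1.86)) = 1.3689/1.86 = 0.736
Since Q = 0.736 > Kc = 0.46, the reaction proceeds reverse (toward reactants) to reach equilibrium.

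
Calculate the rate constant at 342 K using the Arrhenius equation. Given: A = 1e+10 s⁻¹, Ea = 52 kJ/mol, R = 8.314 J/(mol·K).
1.14e+02 s⁻¹

k = A·exp(-Ea/(R·T)) = 1e+10·exp(-52000/(8.314·342)) = 1e+10·exp(-18.2880) = 1e+10·1.1418e-08 = 1.14e+02 s⁻¹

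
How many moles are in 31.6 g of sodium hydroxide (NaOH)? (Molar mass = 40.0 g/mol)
Moles = 31.6 g ÷ 40.0 g/mol = 0.79 mol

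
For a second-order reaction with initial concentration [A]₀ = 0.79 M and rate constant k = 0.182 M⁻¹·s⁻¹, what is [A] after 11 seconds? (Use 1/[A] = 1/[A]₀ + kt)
0.3060 M

1/[A] = 1/[A]₀ + k·t = 1/0.79 + (0.182)·(11) = 1.2658 + 2.0020 = 3.2678
[A] = 1/3.2678 = 0.3060 M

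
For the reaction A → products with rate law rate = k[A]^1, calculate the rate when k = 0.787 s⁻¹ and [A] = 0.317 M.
0.2495 M/s

rate = k·[A]^1 = 0.787·(0.317)^1 = 0.787·0.317 = 0.2495 M/s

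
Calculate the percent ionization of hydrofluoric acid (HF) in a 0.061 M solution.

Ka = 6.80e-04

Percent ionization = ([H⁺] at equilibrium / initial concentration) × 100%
Percent ionization = 10%

Let x = [H⁺]. Ka = x²/(C - x) ⇒ x² + (6.80e-04)x - (6.80e-04)(0.061) = 0. x = 6.1095e-03. Percent = (6.1095e-03/0.061) × 100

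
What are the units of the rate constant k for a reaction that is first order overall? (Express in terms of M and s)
s⁻¹

For an n-th order reaction, rate = k·[A]^n has units M/s, so k has units (M/s)/M^n = M^(1-n)·s⁻¹. With n = 1: units = M^(0)·s⁻¹ = s⁻¹.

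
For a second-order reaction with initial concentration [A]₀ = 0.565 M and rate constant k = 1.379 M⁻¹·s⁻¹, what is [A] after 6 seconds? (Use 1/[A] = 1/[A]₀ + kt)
0.0996 M

1/[A] = 1/[A]₀ + k·t = 1/0.565 + (1.379)·(6) = 1.7699 + 8.2740 = 10.0439
[A] = 1/10.0439 = 0.0996 M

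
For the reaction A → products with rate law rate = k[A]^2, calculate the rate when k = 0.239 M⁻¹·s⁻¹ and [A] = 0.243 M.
0.01411 M/s

rate = k·[A]^2 = 0.239·(0.243)^2 = 0.239·0.059049 = 0.01411 M/s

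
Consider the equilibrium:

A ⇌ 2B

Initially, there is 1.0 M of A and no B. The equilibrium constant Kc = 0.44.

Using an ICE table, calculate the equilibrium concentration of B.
[B] = 0.562 M

ICE: [A] = 1.0 − x, [B] = 2x.
Kc = (2x)²/(1.0 − x) = 0.44 ⇒ 4x² + 0.44x − 0.44 = 0.
x = (−0.44 + √(0.44² + 4·4·0.44))/(2·4) = (−0.44 + √7.2336)/8 = 0.28119.
[B] = 2x = 0.562 M.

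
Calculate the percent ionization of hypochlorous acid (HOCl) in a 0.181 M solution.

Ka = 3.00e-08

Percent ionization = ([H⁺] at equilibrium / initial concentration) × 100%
Percent ionization = 0.0407%

Let x = [H⁺]. Ka = x²/(C - x) ⇒ x² + (3.00e-08)x - (3.00e-08)(0.181) = 0. x = 7.3674e-05. Percent = (7.3674e-05/0.181) × 100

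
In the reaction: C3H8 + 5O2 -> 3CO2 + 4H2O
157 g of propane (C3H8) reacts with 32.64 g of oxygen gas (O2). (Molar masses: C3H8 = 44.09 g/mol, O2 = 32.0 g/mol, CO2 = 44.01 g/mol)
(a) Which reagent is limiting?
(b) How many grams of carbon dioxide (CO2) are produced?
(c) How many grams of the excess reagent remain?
(a) O2, (b) 26.93 g, (c) 148 g

Moles of C3H8 = 157 g ÷ 44.09 g/mol = 3.5609 mol
Moles of O2 = 32.64 g ÷ 32.0 g/mol = 1.02 mol
Moles ÷ coefficient: C3H8: 3.5609/1 = 3.561, O2: 1.02/5 = 0.204
(a) O2 has the smaller value, so O2 is the limiting reagent.
(b) Moles of CO2 = 1.02 mol O2 × (3/5) = 0.612 mol; mass = 0.612 mol × 44.01 g/mol = 26.93 g
(c) C3H8 consumed = 1.02 × (1/5) = 0.204 mol; remaining = 3.5609 − 0.204 = 3.3569 mol; mass = 3.3569 mol × 44.09 g/mol = 148 g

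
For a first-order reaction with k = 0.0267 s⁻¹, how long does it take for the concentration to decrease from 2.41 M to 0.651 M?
49.02 s

From ln[A] = ln[A]₀ - k·t: t = ln([A]₀/[A])/k = ln(2.41/0.651)/0.0267 = ln(3.7020)/0.0267 = 1.3089/0.0267 = 49.02 s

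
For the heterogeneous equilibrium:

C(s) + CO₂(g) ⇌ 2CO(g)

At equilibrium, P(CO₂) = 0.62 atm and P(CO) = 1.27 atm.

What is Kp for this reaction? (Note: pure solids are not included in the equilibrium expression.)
K_p = 2.601

Solid C is excluded.
Kp = P(CO)²/P(CO₂) = (1.27)²/0.62 = 1.613/0.62 = 2.601.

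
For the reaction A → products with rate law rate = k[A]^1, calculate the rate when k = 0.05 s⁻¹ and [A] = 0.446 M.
0.0223 M/s

rate = k·[A]^1 = 0.05·(0.446)^1 = 0.05·0.446 = 0.0223 M/s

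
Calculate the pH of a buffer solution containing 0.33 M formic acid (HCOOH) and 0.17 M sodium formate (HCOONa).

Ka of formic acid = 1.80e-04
pH = 3.46

pKa = -log(1.80e-04) = 3.74. pH = pKa + log([A⁻]/[HA]) = 3.74 + log(0.17/0.33)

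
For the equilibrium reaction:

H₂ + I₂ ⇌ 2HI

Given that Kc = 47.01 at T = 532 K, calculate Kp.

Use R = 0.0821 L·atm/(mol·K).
K_p = 47.0100

Δn = (moles gaseous products) − (moles gaseous reactants) = 0
T = 532 K; RT = 0.0821 × 532 = 43.6772
Kp = Kc·(RT)^Δn = 47.01 × (43.6772)^0 = 47.01 × 1 = 47.0100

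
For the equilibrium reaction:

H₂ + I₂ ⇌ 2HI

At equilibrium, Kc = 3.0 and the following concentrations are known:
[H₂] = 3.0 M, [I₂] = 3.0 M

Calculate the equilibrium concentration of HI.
[HI] = 5.1962 M

Kc = ([HI]^2) / ([H₂] × [I₂]) = 3.0
[HI]^2 = Kc · (reactant terms)/(other product terms) = 3.0 · 9 / 1 = 27
[HI] = (27)^(1/2) = 5.1962 M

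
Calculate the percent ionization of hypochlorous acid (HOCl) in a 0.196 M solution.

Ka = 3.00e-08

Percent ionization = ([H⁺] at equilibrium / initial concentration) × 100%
Percent ionization = 0.0391%

Let x = [H⁺]. Ka = x²/(C - x) ⇒ x² + (3.00e-08)x - (3.00e-08)(0.196) = 0. x = 7.6666e-05. Percent = (7.6666e-05/0.196) × 100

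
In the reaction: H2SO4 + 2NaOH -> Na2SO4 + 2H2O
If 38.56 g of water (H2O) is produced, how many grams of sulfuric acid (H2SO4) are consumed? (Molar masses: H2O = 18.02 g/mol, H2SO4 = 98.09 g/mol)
Moles of H2O = 38.56 g ÷ 18.02 g/mol = 2.13984 mol
Mole ratio: 1 mol H2SO4 / 2 mol H2O
Moles of H2SO4 = 2.13984 × (1/2) = 1.06992 mol
Mass of H2SO4 = 1.06992 mol × 98.09 g/mol = 104.9 g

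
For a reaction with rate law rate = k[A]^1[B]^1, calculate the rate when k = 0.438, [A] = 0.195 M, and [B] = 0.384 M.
0.0328 M/s

rate = k·[A]^1·[B]^1 = 0.438·(0.195)^1·(0.384)^1 = 0.438·0.195·0.384 = 0.0328 M/s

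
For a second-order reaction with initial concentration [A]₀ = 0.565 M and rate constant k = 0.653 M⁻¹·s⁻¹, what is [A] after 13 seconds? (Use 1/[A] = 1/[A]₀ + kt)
0.0975 M

1/[A] = 1/[A]₀ + k·t = 1/0.565 + (0.653)·(13) = 1.7699 + 8.4890 = 10.2589
[A] = 1/10.2589 = 0.0975 M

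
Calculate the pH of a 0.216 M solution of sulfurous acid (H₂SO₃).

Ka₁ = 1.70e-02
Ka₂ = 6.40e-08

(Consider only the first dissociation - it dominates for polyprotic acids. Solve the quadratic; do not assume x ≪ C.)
pH = 1.28

x² + Ka₁·x − Ka₁·C = 0 with Ka₁ = 1.70e-02, C = 0.216.
x = (−Ka₁ + √(Ka₁² + 4·Ka₁·C))/2 = 5.2690e-02 M, so pH = 1.28.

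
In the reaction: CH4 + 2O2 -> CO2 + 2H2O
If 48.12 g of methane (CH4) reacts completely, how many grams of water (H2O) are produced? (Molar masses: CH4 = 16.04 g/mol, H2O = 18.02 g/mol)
Moles of CH4 = 48.12 g ÷ 16.04 g/mol = 3 mol
Mole ratio: 2 mol H2O / 1 mol CH4
Moles of H2O = 3 × (2/1) = 6 mol
Mass of H2O = 6 mol × 18.02 g/mol = 108.1 g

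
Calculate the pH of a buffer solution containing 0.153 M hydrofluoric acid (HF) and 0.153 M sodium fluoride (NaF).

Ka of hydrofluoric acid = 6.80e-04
pH = 3.17

pKa = -log(6.80e-04) = 3.17. pH = pKa + log([A⁻]/[HA]) = 3.17 + log(0.153/0.153)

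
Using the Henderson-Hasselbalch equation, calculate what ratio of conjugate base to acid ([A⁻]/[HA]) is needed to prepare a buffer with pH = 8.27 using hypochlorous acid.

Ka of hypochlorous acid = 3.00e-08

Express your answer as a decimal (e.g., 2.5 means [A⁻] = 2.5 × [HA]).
[A⁻]/[HA] = 5.586

pKa = −log(3.00e-08) = 7.5229. pH = pKa + log([A⁻]/[HA]). 8.27 = 7.5229 + log(ratio). log(ratio) = 8.27 − 7.5229 = 0.7471. ratio = 10^(0.7471) = 5.586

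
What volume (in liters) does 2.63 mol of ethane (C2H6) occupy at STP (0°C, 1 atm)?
At STP, 1 mol of gas occupies 22.4 L
Volume = 2.63 mol × 22.4 L/mol = 58.91 L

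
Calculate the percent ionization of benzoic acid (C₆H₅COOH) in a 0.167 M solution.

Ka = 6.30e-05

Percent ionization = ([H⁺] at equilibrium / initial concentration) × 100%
Percent ionization = 1.92%

Let x = [H⁺]. Ka = x²/(C - x) ⇒ x² + (6.30e-05)x - (6.30e-05)(0.167) = 0. x = 3.2123e-03. Percent = (3.2123e-03/0.167) × 100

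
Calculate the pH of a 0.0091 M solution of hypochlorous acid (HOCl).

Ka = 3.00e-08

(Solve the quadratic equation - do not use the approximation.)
pH = 4.78

x² + Ka×x - Ka×C = 0. Using quadratic formula: [H⁺] = 1.6508e-05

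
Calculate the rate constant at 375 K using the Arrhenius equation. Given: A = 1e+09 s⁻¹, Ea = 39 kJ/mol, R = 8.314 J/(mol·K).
3.69e+03 s⁻¹

k = A·exp(-Ea/(R·T)) = 1e+09·exp(-39000/(8.314·375)) = 1e+09·exp(-12.5090) = 1e+09·3.6932e-06 = 3.69e+03 s⁻¹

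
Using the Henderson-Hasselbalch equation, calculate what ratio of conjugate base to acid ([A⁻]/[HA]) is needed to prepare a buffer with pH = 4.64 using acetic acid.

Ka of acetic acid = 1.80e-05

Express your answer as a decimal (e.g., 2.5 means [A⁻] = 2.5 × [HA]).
[A⁻]/[HA] = 0.786

pKa = −log(1.80e-05) = 4.7447. pH = pKa + log([A⁻]/[HA]). 4.64 = 4.7447 + log(ratio). log(ratio) = 4.64 − 4.7447 = -0.1047. ratio = 10^(-0.1047) = 0.786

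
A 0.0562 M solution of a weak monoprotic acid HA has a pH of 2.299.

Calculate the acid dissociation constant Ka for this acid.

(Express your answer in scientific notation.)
K_a = 4.93e-04

[H⁺] = 10^(−pH) = 10^(−2.299) = 5.023e-03 M. For HA ⇌ H⁺ + A⁻, Ka = x²/(C − x) = (5.023e-03)²/(0.0562 − 5.023e-03) = 4.93e-04.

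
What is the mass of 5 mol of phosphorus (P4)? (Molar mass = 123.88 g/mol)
Mass = 5 mol × 123.88 g/mol = 619.4 g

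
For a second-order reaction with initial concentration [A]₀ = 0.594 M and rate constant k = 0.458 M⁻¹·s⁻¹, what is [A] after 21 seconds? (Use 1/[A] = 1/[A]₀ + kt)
0.0885 M

1/[A] = 1/[A]₀ + k·t = 1/0.594 + (0.458)·(21) = 1.6835 + 9.6180 = 11.3015
[A] = 1/11.3015 = 0.0885 M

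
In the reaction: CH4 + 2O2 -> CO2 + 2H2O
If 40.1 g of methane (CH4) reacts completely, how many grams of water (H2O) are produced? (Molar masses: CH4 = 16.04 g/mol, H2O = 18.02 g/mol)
Moles of CH4 = 40.1 g ÷ 16.04 g/mol = 2.5 mol
Mole ratio: 2 mol H2O / 1 mol CH4
Moles of H2O = 2.5 × (2/1) = 5 mol
Mass of H2O = 5 mol × 18.02 g/mol = 90.1 g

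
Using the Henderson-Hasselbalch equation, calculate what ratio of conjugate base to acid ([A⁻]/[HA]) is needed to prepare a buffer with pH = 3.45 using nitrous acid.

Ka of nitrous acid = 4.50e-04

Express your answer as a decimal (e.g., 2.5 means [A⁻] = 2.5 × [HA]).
[A⁻]/[HA] = 1.268

pKa = −log(4.50e-04) = 3.3468. pH = pKa + log([A⁻]/[HA]). 3.45 = 3.3468 + log(ratio). log(ratio) = 3.45 − 3.3468 = 0.1032. ratio = 10^(0.1032) = 1.268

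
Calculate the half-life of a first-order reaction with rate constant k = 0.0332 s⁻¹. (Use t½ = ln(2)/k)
20.88 s

t½ = ln(2)/k = 0.6931/0.0332 = 20.88 s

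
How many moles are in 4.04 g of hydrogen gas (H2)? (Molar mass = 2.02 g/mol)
Moles = 4.04 g ÷ 2.02 g/mol = 2 mol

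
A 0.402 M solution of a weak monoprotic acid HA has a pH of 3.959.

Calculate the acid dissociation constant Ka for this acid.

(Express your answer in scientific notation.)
K_a = 3.01e-08

[H⁺] = 10^(−pH) = 10^(−3.959) = 1.099e-04 M. For HA ⇌ H⁺ + A⁻, Ka = x²/(C − x) = (1.099e-04)²/(0.402 − 1.099e-04) = 3.01e-08.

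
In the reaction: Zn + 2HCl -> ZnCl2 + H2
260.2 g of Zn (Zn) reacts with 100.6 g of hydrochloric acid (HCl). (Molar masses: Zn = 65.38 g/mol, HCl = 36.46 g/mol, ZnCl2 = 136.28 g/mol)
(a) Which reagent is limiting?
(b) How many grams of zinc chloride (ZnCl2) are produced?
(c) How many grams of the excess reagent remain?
(a) HCl, (b) 188 g, (c) 170 g

Moles of Zn = 260.2 g ÷ 65.38 g/mol = 3.97981 mol
Moles of HCl = 100.6 g ÷ 36.46 g/mol = 2.75919 mol
Moles ÷ coefficient: Zn: 3.97981/1 = 3.98, HCl: 2.75919/2 = 1.38
(a) HCl has the smaller value, so HCl is the limiting reagent.
(b) Moles of ZnCl2 = 2.75919 mol HCl × (1/2) = 1.37959 mol; mass = 1.37959 mol × 136.28 g/mol = 188 g
(c) Zn consumed = 2.75919 × (1/2) = 1.37959 mol; remaining = 3.97981 − 1.37959 = 2.60022 mol; mass = 2.60022 mol × 65.38 g/mol = 170 g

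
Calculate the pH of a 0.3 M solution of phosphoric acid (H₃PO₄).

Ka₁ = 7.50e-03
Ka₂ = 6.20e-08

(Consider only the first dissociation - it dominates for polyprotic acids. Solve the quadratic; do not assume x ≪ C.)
pH = 1.36

x² + Ka₁·x − Ka₁·C = 0 with Ka₁ = 7.50e-03, C = 0.3.
x = (−Ka₁ + √(Ka₁² + 4·Ka₁·C))/2 = 4.3832e-02 M, so pH = 1.36.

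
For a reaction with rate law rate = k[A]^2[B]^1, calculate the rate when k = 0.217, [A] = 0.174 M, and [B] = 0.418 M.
0.002746 M/s

rate = k·[A]^2·[B]^1 = 0.217·(0.174)^2·(0.418)^1 = 0.217·0.030276·0.418 = 0.002746 M/s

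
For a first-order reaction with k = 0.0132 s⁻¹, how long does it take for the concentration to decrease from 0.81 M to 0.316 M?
71.31 s

From ln[A] = ln[A]₀ - k·t: t = ln([A]₀/[A])/k = ln(0.81/0.316)/0.0132 = ln(2.5633)/0.0132 = 0.9413/0.0132 = 71.31 s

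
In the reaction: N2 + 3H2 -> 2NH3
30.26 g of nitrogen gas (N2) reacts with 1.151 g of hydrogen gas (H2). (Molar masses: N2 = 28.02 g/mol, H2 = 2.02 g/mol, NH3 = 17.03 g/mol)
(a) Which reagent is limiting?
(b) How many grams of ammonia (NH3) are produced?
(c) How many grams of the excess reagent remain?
(a) H2, (b) 6.469 g, (c) 24.94 g

Moles of N2 = 30.26 g ÷ 28.02 g/mol = 1.07994 mol
Moles of H2 = 1.151 g ÷ 2.02 g/mol = 0.569802 mol
Moles ÷ coefficient: N2: 1.07994/1 = 1.08, H2: 0.569802/3 = 0.1899
(a) H2 has the smaller value, so H2 is the limiting reagent.
(b) Moles of NH3 = 0.569802 mol H2 × (2/3) = 0.379868 mol; mass = 0.379868 mol × 17.03 g/mol = 6.469 g
(c) N2 consumed = 0.569802 × (1/3) = 0.189934 mol; remaining = 1.07994 − 0.189934 = 0.890009 mol; mass = 0.890009 mol × 28.02 g/mol = 24.94 g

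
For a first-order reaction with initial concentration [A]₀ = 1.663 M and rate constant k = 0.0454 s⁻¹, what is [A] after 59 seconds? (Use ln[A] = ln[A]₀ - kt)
0.1142 M

ln[A] = ln[A]₀ - k·t = ln(1.663) - (0.0454)·(59) = 0.5086 - 2.6786 = -2.1700
[A] = e^(-2.1700) = 0.1142 M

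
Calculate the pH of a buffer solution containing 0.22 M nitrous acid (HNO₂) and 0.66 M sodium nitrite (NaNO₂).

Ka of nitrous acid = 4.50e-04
pH = 3.82

pKa = -log(4.50e-04) = 3.35. pH = pKa + log([A⁻]/[HA]) = 3.35 + log(0.66/0.22)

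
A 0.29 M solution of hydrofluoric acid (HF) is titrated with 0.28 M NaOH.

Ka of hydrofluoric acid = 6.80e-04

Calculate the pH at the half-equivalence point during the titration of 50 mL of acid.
pH = pKa = 3.17

At the half-equivalence point, [HA] = [A⁻], so by Henderson–Hasselbalch pH = pKa + log(1) = pKa.
pKa = −log(6.80e-04) = 3.17.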